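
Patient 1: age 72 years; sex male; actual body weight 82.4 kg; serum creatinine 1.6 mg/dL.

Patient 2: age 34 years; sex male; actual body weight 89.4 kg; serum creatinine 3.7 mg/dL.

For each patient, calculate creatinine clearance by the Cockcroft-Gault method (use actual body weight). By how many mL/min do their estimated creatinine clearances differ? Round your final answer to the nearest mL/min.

13 mL/min

Patient 1: CrCl = (140 − 72) × 82.4 / (72 × 1.6) = 5603.2 / 115.20 ≈ 48.6 mL/min
Patient 2: CrCl = (140 − 34) × 89.4 / (72 × 3.7) = 9476.4 / 266.40 ≈ 35.6 mL/min
|48.6 − 35.6| = 13.0 mL/min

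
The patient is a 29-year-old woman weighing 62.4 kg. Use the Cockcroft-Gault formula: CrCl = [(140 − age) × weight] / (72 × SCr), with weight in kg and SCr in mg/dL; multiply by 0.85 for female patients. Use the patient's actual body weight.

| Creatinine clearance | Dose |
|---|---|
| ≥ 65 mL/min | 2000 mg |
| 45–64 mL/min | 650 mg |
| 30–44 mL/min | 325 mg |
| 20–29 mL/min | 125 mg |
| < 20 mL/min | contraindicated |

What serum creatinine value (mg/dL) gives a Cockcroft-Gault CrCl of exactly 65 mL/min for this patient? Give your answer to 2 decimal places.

1.26 mg/dL

Standard dose requires CrCl ≥ 65 mL/min.
Set (140 − 29) × 62.4 × 0.85 / (72 × SCr) = 65
SCr = (140 − 29) × 62.4 × 0.85 / (72 × 65) = 1.258 mg/dL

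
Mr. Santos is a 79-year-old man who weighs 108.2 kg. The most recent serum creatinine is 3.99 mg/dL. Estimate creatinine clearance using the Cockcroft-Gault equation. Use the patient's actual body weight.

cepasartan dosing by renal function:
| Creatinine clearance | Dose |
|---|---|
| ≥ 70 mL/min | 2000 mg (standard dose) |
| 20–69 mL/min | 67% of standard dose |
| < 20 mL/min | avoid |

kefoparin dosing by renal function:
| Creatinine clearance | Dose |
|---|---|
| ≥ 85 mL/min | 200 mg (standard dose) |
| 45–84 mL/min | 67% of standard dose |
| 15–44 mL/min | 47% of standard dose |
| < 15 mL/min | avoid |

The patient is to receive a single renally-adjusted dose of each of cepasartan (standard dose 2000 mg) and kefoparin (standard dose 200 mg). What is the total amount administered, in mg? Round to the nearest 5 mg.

1435 mg

CrCl = (140 − 79) × 108.2 / (72 × 3.99) = 6600.2 / 287.28 ≈ 23.0 mL/min
CrCl ≈ 23 mL/min.
cepasartan: 20–69 mL/min → 67% of 2000 mg = 1340 mg.
kefoparin: 15–44 mL/min → 47% of 200 mg = 94 mg.
Total = 1340 + 94 = 1434 mg.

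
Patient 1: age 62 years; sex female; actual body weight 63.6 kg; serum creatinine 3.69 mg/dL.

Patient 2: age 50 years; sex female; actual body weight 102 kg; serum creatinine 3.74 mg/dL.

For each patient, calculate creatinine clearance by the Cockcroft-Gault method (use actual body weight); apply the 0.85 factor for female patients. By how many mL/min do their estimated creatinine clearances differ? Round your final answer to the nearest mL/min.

Patient 1: CrCl = (140 − 62) × 63.6 / (72 × 3.69) × 0.85 = 4960.8 / 265.68 × 0.85 ≈ 15.9 mL/min
Patient 2: CrCl = (140 − 50) × 102 / (72 × 3.74) × 0.85 = 9180.0 / 269.28 × 0.85 ≈ 29.0 mL/min
|15.9 − 29.0| = 13.1 mL/min

13 mL/min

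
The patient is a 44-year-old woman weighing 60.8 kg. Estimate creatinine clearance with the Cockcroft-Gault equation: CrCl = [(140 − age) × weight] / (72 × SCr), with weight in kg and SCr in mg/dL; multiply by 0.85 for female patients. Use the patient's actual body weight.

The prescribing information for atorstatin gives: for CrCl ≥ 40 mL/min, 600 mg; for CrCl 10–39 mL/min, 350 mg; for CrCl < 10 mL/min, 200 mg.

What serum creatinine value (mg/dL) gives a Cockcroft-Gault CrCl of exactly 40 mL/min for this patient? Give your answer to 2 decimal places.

Standard dose requires CrCl ≥ 40 mL/min.
Set (140 − 44) × 60.8 × 0.85 / (72 × SCr) = 40
SCr = (140 − 44) × 60.8 × 0.85 / (72 × 40) = 1.723 mg/dL

1.72 mg/dL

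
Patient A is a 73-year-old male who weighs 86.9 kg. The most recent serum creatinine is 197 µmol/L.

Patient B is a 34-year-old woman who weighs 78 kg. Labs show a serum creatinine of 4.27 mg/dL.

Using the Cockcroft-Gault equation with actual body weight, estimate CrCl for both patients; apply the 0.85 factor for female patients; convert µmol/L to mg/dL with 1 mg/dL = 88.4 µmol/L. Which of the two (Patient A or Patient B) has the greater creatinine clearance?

Patient A

Patient A: SCr = 197 / 88.4 = 2.229 mg/dL
Patient A: CrCl = (140 − 73) × 86.9 / (72 × 2.229) = 5822.3 / 160.49 ≈ 36.3 mL/min
Patient B: CrCl = (140 − 34) × 78 / (72 × 4.27) × 0.85 = 8268.0 / 307.44 × 0.85 ≈ 22.9 mL/min
36.3 vs 22.9 mL/min → Patient A is higher.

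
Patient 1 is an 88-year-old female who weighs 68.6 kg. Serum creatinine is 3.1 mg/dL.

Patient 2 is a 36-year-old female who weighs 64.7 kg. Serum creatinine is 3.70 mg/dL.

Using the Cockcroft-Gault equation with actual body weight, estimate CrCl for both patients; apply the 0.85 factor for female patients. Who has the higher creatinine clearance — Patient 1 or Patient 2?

Patient 1: CrCl = (140 − 88) × 68.6 / (72 × 3.1) × 0.85 = 3567.2 / 223.20 × 0.85 ≈ 13.6 mL/min
Patient 2: CrCl = (140 − 36) × 64.7 / (72 × 3.7) × 0.85 = 6728.8 / 266.40 × 0.85 ≈ 21.5 mL/min
13.6 vs 21.5 mL/min → Patient 2 is higher.

Patient 2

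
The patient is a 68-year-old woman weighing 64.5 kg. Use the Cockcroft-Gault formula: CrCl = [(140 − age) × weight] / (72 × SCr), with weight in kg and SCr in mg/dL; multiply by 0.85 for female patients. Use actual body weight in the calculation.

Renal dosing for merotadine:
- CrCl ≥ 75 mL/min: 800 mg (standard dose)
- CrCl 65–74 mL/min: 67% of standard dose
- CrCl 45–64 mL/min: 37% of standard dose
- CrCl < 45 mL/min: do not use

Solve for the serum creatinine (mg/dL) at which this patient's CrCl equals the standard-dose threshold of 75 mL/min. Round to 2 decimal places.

Standard dose requires CrCl ≥ 75 mL/min.
Set (140 − 68) × 64.5 × 0.85 / (72 × SCr) = 75
SCr = (140 − 68) × 64.5 × 0.85 / (72 × 75) = 0.731 mg/dL

0.73 mg/dL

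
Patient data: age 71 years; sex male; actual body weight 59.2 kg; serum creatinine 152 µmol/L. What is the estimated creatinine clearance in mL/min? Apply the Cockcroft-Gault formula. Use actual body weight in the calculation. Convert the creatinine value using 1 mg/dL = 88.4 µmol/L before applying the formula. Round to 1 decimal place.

SCr = 152 / 88.4 = 1.719 mg/dL
CrCl = (140 − 71) × 59.2 / (72 × 1.719) = 4084.8 / 123.77 ≈ 33.0 mL/min

33.0 mL/min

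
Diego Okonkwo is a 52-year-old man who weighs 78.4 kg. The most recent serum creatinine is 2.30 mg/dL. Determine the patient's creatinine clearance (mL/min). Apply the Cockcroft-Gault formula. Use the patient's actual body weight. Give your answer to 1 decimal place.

41.7 mL/min

CrCl = (140 − 52) × 78.4 / (72 × 2.3) = 6899.2 / 165.60 ≈ 41.7 mL/min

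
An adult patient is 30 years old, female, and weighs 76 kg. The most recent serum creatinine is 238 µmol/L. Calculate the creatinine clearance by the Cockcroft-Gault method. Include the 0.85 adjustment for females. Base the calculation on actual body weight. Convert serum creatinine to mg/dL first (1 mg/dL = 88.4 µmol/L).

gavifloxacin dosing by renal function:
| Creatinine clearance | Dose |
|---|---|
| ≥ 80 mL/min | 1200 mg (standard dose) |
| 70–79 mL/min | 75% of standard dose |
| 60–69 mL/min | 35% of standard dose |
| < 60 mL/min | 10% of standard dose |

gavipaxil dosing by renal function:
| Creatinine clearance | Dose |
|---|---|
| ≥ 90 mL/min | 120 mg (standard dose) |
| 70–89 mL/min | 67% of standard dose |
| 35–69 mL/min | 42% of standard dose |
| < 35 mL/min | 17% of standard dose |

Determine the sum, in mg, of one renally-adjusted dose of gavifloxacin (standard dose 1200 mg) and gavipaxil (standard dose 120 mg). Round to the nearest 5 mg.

SCr = 238 / 88.4 = 2.692 mg/dL
CrCl = (140 − 30) × 76 / (72 × 2.692) × 0.85 = 8360.0 / 193.82 × 0.85 ≈ 36.7 mL/min
CrCl ≈ 37 mL/min.
gavifloxacin: < 60 mL/min → 10% of 1200 mg = 120 mg.
gavipaxil: 35–69 mL/min → 42% of 120 mg = 50.4 mg.
Total = 120 + 50.4 = 170.4 mg.

170 mg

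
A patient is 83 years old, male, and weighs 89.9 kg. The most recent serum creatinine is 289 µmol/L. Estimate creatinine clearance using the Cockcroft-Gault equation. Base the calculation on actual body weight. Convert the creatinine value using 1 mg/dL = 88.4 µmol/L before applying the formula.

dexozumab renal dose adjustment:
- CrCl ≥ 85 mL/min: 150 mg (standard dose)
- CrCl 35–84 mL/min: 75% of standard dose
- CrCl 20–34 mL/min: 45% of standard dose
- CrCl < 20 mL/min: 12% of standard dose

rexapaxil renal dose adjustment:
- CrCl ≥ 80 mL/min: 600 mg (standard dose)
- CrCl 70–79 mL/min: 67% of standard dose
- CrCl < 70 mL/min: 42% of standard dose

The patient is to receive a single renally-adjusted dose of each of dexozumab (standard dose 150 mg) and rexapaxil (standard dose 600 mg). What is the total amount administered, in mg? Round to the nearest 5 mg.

320 mg

SCr = 289 / 88.4 = 3.269 mg/dL
CrCl = (140 − 83) × 89.9 / (72 × 3.269) = 5124.3 / 235.37 ≈ 21.8 mL/min
CrCl ≈ 22 mL/min.
dexozumab: 20–34 mL/min → 45% of 150 mg = 67.5 mg.
rexapaxil: < 70 mL/min → 42% of 600 mg = 252 mg.
Total = 67.5 + 252 = 319.5 mg.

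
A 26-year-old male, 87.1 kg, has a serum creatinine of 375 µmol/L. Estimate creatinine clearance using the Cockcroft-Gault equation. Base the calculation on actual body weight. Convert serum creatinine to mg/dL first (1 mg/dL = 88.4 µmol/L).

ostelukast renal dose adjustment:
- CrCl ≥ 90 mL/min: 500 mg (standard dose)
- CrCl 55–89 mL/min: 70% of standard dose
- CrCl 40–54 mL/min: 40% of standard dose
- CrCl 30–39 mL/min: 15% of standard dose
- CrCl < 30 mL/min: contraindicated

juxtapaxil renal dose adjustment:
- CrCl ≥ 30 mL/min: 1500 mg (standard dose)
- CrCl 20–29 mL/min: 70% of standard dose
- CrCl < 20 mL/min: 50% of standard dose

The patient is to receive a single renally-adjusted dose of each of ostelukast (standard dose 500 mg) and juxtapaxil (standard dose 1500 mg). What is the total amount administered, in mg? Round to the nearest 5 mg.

1575 mg

SCr = 375 / 88.4 = 4.242 mg/dL
CrCl = (140 − 26) × 87.1 / (72 × 4.242) = 9929.4 / 305.42 ≈ 32.5 mL/min
CrCl ≈ 33 mL/min.
ostelukast: 30–39 mL/min → 15% of 500 mg = 75 mg.
juxtapaxil: ≥ 30 mL/min → 100% of 1500 mg = 1500 mg.
Total = 75 + 1500 = 1575 mg.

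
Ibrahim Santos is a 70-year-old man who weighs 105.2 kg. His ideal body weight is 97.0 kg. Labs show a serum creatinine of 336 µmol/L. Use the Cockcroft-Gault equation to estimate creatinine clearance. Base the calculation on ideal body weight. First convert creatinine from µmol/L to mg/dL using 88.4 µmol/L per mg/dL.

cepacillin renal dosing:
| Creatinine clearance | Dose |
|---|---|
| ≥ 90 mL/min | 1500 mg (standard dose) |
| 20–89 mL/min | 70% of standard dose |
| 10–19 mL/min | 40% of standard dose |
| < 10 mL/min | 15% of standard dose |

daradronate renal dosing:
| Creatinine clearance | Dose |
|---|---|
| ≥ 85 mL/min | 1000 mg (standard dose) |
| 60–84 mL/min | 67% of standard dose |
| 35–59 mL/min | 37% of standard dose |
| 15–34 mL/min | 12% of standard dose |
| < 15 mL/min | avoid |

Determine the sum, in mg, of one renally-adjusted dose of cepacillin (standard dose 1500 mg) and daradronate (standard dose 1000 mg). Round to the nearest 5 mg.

SCr = 336 / 88.4 = 3.801 mg/dL
CrCl = (140 − 70) × 97 / (72 × 3.801) = 6790.0 / 273.67 ≈ 24.8 mL/min
CrCl ≈ 25 mL/min.
cepacillin: 20–89 mL/min → 70% of 1500 mg = 1050 mg.
daradronate: 15–34 mL/min → 12% of 1000 mg = 120 mg.
Total = 1050 + 120 = 1170 mg.

1170 mg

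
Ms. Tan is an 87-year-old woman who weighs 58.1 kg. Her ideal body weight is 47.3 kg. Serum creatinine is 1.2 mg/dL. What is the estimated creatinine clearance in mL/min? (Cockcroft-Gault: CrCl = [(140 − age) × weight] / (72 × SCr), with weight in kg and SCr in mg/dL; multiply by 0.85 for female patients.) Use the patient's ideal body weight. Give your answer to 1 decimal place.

CrCl = (140 − 87) × 47.3 / (72 × 1.2) × 0.85 = 2506.9 / 86.40 × 0.85 ≈ 24.7 mL/min

24.7 mL/min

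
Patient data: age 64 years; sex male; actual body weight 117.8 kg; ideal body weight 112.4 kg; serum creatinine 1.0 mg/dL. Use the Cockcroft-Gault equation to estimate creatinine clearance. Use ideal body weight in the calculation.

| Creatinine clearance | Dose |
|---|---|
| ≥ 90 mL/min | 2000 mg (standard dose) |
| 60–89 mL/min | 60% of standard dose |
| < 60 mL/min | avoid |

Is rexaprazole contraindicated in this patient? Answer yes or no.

no

CrCl = (140 − 64) × 112.4 / (72 × 1) = 8542.4 / 72.00 ≈ 118.6 mL/min
CrCl ≈ 119 mL/min, which is ≥ 60 mL/min.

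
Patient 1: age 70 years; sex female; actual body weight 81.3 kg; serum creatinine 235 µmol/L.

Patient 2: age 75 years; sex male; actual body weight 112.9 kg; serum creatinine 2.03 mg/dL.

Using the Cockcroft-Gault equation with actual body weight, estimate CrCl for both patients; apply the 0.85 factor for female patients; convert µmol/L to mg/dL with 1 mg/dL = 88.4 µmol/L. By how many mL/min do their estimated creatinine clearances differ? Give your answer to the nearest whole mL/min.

Patient 1: SCr = 235 / 88.4 = 2.658 mg/dL
Patient 1: CrCl = (140 − 70) × 81.3 / (72 × 2.658) × 0.85 = 5691.0 / 191.38 × 0.85 ≈ 25.3 mL/min
Patient 2: CrCl = (140 − 75) × 112.9 / (72 × 2.03) = 7338.5 / 146.16 ≈ 50.2 mL/min
|25.3 − 50.2| = 24.9 mL/min

25 mL/min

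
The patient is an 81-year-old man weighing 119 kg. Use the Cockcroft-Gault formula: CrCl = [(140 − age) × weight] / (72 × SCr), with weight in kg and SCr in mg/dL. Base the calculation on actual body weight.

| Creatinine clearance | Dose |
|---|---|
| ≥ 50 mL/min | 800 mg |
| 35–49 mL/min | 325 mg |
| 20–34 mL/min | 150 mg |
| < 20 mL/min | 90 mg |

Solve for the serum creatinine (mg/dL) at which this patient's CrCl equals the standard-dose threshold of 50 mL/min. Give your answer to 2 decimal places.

1.95 mg/dL

Standard dose requires CrCl ≥ 50 mL/min.
Set (140 − 81) × 119 / (72 × SCr) = 50
SCr = (140 − 81) × 119 / (72 × 50) = 1.950 mg/dL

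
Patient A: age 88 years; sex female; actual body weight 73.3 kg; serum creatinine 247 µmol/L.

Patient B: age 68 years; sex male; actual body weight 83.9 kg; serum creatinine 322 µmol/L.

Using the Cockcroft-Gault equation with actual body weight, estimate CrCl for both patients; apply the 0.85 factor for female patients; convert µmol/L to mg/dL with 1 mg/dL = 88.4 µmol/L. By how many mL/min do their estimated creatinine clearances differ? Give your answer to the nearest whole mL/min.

Patient A: SCr = 247 / 88.4 = 2.794 mg/dL
Patient A: CrCl = (140 − 88) × 73.3 / (72 × 2.794) × 0.85 = 3811.6 / 201.17 × 0.85 ≈ 16.1 mL/min
Patient B: SCr = 322 / 88.4 = 3.643 mg/dL
Patient B: CrCl = (140 − 68) × 83.9 / (72 × 3.643) = 6040.8 / 262.30 ≈ 23.0 mL/min
|16.1 − 23.0| = 6.9 mL/min

7 mL/min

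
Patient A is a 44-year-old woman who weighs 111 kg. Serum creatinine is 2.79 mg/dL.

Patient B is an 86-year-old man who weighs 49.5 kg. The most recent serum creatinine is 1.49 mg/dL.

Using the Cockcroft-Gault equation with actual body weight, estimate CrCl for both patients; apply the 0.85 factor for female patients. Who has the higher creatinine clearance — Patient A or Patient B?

Patient A: CrCl = (140 − 44) × 111 / (72 × 2.79) × 0.85 = 10656.0 / 200.88 × 0.85 ≈ 45.1 mL/min
Patient B: CrCl = (140 − 86) × 49.5 / (72 × 1.49) = 2673.0 / 107.28 ≈ 24.9 mL/min
45.1 vs 24.9 mL/min → Patient A is higher.

Patient A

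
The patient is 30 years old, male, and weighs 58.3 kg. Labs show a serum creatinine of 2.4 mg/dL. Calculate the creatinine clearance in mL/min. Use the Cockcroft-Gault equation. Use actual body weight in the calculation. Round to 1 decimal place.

37.1 mL/min

CrCl = (140 − 30) × 58.3 / (72 × 2.4) = 6413.0 / 172.80 ≈ 37.1 mL/min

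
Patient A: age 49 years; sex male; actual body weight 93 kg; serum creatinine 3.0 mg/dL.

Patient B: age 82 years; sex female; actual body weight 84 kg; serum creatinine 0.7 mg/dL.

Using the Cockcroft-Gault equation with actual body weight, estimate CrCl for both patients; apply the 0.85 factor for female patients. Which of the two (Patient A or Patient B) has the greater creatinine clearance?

Patient A: CrCl = (140 − 49) × 93 / (72 × 3) = 8463.0 / 216.00 ≈ 39.2 mL/min
Patient B: CrCl = (140 − 82) × 84 / (72 × 0.7) × 0.85 = 4872.0 / 50.40 × 0.85 ≈ 82.2 mL/min
39.2 vs 82.2 mL/min → Patient B is higher.

Patient B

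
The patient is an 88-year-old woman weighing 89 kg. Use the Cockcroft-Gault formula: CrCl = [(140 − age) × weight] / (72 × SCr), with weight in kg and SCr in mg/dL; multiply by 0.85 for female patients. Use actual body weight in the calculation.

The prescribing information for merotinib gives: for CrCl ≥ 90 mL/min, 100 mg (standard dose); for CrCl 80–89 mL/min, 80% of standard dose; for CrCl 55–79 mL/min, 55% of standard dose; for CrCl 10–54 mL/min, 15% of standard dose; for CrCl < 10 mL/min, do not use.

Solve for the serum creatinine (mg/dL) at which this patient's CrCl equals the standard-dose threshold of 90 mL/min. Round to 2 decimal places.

Standard dose requires CrCl ≥ 90 mL/min.
Set (140 − 88) × 89 × 0.85 / (72 × SCr) = 90
SCr = (140 − 88) × 89 × 0.85 / (72 × 90) = 0.607 mg/dL

0.61 mg/dL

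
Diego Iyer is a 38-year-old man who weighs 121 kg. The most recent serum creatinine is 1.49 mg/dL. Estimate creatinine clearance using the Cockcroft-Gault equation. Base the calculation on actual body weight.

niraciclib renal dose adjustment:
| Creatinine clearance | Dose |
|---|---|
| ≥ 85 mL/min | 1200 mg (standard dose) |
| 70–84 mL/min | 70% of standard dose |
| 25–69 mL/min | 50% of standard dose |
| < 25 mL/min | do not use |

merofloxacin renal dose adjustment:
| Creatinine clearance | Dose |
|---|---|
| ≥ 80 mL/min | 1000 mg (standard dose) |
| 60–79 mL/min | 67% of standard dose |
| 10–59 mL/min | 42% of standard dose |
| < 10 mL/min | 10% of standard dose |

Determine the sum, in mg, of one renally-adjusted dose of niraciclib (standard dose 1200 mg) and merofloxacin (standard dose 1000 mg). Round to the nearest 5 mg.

CrCl = (140 − 38) × 121 / (72 × 1.49) = 12342.0 / 107.28 ≈ 115.0 mL/min
CrCl ≈ 115 mL/min.
niraciclib: ≥ 85 mL/min → 100% of 1200 mg = 1200 mg.
merofloxacin: ≥ 80 mL/min → 100% of 1000 mg = 1000 mg.
Total = 1200 + 1000 = 2200 mg.

2200 mg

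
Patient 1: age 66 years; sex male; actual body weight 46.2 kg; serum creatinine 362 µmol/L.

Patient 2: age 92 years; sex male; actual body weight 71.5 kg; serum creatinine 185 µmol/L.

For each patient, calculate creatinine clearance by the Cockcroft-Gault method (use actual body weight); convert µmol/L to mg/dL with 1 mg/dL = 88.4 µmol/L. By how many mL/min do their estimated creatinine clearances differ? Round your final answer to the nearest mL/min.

Patient 1: SCr = 362 / 88.4 = 4.095 mg/dL
Patient 1: CrCl = (140 − 66) × 46.2 / (72 × 4.095) = 3418.8 / 294.84 ≈ 11.6 mL/min
Patient 2: SCr = 185 / 88.4 = 2.093 mg/dL
Patient 2: CrCl = (140 − 92) × 71.5 / (72 × 2.093) = 3432.0 / 150.70 ≈ 22.8 mL/min
|11.6 − 22.8| = 11.2 mL/min

11 mL/min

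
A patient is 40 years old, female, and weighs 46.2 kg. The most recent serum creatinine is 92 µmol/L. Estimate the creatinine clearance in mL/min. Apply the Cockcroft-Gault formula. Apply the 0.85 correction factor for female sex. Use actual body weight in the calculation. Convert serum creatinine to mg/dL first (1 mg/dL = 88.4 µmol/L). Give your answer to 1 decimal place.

SCr = 92 / 88.4 = 1.041 mg/dL
CrCl = (140 − 40) × 46.2 / (72 × 1.041) × 0.85 = 4620.0 / 74.95 × 0.85 ≈ 52.4 mL/min

52.4 mL/min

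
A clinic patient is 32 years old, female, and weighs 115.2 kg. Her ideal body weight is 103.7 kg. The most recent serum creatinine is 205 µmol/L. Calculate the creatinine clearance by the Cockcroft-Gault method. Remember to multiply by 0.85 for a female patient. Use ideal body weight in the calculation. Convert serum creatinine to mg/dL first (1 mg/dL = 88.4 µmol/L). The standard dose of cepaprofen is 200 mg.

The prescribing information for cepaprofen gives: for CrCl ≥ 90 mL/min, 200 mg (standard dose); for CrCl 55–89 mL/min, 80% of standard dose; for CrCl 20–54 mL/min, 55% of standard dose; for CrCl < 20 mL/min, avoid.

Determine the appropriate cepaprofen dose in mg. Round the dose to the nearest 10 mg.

SCr = 205 / 88.4 = 2.319 mg/dL
CrCl = (140 − 32) × 103.7 / (72 × 2.319) × 0.85 = 11199.6 / 166.97 × 0.85 ≈ 57.0 mL/min
CrCl ≈ 57 mL/min → bracket 55–89 mL/min.
80% of 200 mg = 160 mg

160 mg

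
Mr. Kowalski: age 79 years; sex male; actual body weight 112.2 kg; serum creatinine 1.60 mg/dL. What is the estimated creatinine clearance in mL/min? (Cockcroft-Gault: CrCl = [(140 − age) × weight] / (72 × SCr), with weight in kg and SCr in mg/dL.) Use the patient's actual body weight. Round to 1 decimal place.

59.4 mL/min

CrCl = (140 − 79) × 112.2 / (72 × 1.6) = 6844.2 / 115.20 ≈ 59.4 mL/min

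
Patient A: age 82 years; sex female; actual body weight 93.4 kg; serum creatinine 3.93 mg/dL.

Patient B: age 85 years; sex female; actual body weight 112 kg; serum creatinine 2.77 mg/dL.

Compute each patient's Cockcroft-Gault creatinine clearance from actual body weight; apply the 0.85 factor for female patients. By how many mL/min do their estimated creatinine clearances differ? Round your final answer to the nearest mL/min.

Patient A: CrCl = (140 − 82) × 93.4 / (72 × 3.93) × 0.85 = 5417.2 / 282.96 × 0.85 ≈ 16.3 mL/min
Patient B: CrCl = (140 − 85) × 112 / (72 × 2.77) × 0.85 = 6160.0 / 199.44 × 0.85 ≈ 26.3 mL/min
|16.3 − 26.3| = 10.0 mL/min

10 mL/min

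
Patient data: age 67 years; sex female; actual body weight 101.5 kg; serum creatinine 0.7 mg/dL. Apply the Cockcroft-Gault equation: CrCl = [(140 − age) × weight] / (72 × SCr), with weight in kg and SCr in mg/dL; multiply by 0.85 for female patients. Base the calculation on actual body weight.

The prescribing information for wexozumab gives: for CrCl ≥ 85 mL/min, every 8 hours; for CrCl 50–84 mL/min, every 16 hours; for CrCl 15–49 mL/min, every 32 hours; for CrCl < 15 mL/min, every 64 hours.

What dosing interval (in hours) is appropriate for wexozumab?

every 8 hours

CrCl = (140 − 67) × 101.5 / (72 × 0.7) × 0.85 = 7409.5 / 50.40 × 0.85 ≈ 125.0 mL/min
CrCl ≈ 125 mL/min → bracket ≥ 85 mL/min → every 8 hours.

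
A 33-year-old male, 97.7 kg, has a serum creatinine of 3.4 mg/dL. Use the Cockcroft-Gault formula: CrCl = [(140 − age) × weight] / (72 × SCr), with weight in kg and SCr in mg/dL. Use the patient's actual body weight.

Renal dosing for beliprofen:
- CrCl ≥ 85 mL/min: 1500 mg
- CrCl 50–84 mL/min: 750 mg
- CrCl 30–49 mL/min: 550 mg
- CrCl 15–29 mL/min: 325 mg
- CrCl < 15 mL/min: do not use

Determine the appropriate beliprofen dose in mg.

550 mg

CrCl = (140 − 33) × 97.7 / (72 × 3.4) = 10453.9 / 244.80 ≈ 42.7 mL/min
CrCl ≈ 43 mL/min → bracket 30–49 mL/min.
Dose for this bracket: 550 mg.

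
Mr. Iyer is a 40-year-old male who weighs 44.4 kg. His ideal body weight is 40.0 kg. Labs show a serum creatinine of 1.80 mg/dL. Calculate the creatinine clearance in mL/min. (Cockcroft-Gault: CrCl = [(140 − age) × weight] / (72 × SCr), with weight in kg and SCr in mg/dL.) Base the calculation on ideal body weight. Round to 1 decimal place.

30.9 mL/min

CrCl = (140 − 40) × 40 / (72 × 1.8) = 4000.0 / 129.60 ≈ 30.9 mL/min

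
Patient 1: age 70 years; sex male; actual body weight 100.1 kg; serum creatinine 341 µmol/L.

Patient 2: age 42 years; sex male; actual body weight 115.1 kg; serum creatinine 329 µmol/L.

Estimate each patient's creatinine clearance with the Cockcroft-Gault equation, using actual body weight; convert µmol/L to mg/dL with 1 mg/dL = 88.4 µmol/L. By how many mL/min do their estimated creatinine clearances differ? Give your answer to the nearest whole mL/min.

17 mL/min

Patient 1: SCr = 341 / 88.4 = 3.857 mg/dL
Patient 1: CrCl = (140 − 70) × 100.1 / (72 × 3.857) = 7007.0 / 277.70 ≈ 25.2 mL/min
Patient 2: SCr = 329 / 88.4 = 3.722 mg/dL
Patient 2: CrCl = (140 − 42) × 115.1 / (72 × 3.722) = 11279.8 / 267.98 ≈ 42.1 mL/min
|25.2 − 42.1| = 16.9 mL/min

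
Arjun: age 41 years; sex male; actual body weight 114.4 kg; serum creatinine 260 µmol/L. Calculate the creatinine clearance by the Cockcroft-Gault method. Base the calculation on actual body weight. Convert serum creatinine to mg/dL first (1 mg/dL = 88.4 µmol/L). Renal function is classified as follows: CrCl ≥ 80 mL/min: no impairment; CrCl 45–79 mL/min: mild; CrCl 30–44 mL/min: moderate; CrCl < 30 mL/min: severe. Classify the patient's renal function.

SCr = 260 / 88.4 = 2.941 mg/dL
CrCl = (140 − 41) × 114.4 / (72 × 2.941) = 11325.6 / 211.75 ≈ 53.5 mL/min
53 mL/min falls in the 'mild' range.

mild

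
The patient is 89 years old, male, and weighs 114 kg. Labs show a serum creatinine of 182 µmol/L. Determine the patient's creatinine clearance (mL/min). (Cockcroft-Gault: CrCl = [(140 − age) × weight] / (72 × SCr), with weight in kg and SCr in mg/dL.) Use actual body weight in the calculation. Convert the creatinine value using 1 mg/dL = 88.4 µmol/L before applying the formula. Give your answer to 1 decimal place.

SCr = 182 / 88.4 = 2.059 mg/dL
CrCl = (140 − 89) × 114 / (72 × 2.059) = 5814.0 / 148.25 ≈ 39.2 mL/min

39.2 mL/min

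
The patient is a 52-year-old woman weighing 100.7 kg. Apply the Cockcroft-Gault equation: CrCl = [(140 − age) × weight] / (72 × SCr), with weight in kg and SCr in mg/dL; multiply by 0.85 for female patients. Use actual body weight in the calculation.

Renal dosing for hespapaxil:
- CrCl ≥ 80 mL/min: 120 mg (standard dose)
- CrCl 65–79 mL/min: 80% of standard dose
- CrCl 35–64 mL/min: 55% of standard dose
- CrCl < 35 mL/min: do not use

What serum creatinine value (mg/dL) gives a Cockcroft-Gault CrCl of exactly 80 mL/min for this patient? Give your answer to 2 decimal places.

Standard dose requires CrCl ≥ 80 mL/min.
Set (140 − 52) × 100.7 × 0.85 / (72 × SCr) = 80
SCr = (140 − 52) × 100.7 × 0.85 / (72 × 80) = 1.308 mg/dL

1.31 mg/dL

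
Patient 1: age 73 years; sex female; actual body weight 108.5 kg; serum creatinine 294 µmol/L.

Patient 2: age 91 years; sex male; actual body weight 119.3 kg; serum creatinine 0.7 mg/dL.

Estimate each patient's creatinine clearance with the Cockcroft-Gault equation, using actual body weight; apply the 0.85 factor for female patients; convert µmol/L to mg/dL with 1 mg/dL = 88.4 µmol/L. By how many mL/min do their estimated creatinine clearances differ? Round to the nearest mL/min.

Patient 1: SCr = 294 / 88.4 = 3.326 mg/dL
Patient 1: CrCl = (140 − 73) × 108.5 / (72 × 3.326) × 0.85 = 7269.5 / 239.47 × 0.85 ≈ 25.8 mL/min
Patient 2: CrCl = (140 − 91) × 119.3 / (72 × 0.7) = 5845.7 / 50.40 ≈ 116.0 mL/min
|25.8 − 116.0| = 90.2 mL/min

90 mL/min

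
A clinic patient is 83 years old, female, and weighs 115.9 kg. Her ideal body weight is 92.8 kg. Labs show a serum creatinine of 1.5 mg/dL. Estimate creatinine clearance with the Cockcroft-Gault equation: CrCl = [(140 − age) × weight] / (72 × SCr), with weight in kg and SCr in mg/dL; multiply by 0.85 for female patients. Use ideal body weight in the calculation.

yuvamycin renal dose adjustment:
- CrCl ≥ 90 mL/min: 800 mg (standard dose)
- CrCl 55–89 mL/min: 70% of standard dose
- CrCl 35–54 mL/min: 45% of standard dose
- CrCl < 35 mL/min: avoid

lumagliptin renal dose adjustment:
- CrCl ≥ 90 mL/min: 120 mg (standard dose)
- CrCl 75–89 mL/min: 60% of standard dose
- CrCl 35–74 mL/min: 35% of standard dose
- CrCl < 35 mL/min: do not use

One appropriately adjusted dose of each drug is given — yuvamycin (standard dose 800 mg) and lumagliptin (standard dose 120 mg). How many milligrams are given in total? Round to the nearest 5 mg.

400 mg

CrCl = (140 − 83) × 92.8 / (72 × 1.5) × 0.85 = 5289.6 / 108.00 × 0.85 ≈ 41.6 mL/min
CrCl ≈ 42 mL/min.
yuvamycin: 35–54 mL/min → 45% of 800 mg = 360 mg.
lumagliptin: 35–74 mL/min → 35% of 120 mg = 42 mg.
Total = 360 + 42 = 402 mg.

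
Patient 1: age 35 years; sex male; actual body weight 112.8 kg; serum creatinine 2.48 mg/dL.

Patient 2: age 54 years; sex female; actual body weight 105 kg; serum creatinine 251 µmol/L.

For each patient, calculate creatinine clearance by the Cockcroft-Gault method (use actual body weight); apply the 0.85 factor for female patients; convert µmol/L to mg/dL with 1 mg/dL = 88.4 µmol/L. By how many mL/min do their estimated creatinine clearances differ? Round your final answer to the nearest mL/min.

Patient 1: CrCl = (140 − 35) × 112.8 / (72 × 2.48) = 11844.0 / 178.56 ≈ 66.3 mL/min
Patient 2: SCr = 251 / 88.4 = 2.839 mg/dL
Patient 2: CrCl = (140 − 54) × 105 / (72 × 2.839) × 0.85 = 9030.0 / 204.41 × 0.85 ≈ 37.5 mL/min
|66.3 − 37.5| = 28.8 mL/min

29 mL/min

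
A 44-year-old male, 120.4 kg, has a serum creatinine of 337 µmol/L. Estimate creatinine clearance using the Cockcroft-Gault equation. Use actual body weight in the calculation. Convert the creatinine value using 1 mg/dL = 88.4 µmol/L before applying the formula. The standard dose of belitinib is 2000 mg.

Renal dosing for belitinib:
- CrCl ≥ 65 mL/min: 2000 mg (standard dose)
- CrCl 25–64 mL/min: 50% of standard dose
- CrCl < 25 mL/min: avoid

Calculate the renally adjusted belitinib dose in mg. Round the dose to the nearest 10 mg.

1000 mg

SCr = 337 / 88.4 = 3.812 mg/dL
CrCl = (140 − 44) × 120.4 / (72 × 3.812) = 11558.4 / 274.46 ≈ 42.1 mL/min
CrCl ≈ 42 mL/min → bracket 25–64 mL/min.
50% of 2000 mg = 1000 mg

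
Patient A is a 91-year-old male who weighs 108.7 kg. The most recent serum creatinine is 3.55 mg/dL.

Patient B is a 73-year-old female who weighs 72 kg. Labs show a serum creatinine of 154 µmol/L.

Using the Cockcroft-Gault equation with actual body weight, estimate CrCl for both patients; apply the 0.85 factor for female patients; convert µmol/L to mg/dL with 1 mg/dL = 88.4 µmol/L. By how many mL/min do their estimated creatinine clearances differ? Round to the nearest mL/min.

12 mL/min

Patient A: CrCl = (140 − 91) × 108.7 / (72 × 3.55) = 5326.3 / 255.60 ≈ 20.8 mL/min
Patient B: SCr = 154 / 88.4 = 1.742 mg/dL
Patient B: CrCl = (140 − 73) × 72 / (72 × 1.742) × 0.85 = 4824.0 / 125.42 × 0.85 ≈ 32.7 mL/min
|20.8 − 32.7| = 11.9 mL/min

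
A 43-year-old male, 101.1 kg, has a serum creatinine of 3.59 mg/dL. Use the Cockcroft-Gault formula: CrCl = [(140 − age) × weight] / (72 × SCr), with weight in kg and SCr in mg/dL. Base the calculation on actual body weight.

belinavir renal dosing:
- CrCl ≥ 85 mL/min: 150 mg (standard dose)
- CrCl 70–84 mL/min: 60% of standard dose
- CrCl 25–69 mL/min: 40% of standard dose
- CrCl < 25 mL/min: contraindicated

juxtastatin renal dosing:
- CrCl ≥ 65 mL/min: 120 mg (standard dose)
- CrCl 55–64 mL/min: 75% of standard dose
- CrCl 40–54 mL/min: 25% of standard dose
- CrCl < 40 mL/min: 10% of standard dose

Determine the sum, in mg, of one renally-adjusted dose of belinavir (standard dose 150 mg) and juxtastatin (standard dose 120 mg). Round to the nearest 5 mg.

CrCl = (140 − 43) × 101.1 / (72 × 3.59) = 9806.7 / 258.48 ≈ 37.9 mL/min
CrCl ≈ 38 mL/min.
belinavir: 25–69 mL/min → 40% of 150 mg = 60 mg.
juxtastatin: < 40 mL/min → 10% of 120 mg = 12 mg.
Total = 60 + 12 = 72 mg.

70 mg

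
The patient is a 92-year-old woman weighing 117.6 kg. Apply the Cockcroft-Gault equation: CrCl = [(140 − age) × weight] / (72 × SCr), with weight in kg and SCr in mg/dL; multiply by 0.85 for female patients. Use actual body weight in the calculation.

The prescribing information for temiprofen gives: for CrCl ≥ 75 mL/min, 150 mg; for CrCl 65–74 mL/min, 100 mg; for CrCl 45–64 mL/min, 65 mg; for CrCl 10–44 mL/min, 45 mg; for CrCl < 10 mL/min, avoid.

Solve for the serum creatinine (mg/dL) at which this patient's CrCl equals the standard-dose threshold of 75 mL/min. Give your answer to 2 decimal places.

Standard dose requires CrCl ≥ 75 mL/min.
Set (140 − 92) × 117.6 × 0.85 / (72 × SCr) = 75
SCr = (140 − 92) × 117.6 × 0.85 / (72 × 75) = 0.889 mg/dL

0.89 mg/dL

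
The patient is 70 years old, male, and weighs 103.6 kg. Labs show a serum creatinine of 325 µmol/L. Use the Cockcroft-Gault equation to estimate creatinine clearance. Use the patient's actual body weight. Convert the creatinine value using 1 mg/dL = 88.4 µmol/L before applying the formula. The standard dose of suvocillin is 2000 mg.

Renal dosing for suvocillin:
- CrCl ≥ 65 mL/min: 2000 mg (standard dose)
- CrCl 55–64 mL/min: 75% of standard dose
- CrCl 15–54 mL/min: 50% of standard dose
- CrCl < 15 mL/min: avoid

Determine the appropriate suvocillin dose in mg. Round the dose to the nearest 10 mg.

SCr = 325 / 88.4 = 3.676 mg/dL
CrCl = (140 − 70) × 103.6 / (72 × 3.676) = 7252.0 / 264.67 ≈ 27.4 mL/min
CrCl ≈ 27 mL/min → bracket 15–54 mL/min.
50% of 2000 mg = 1000 mg

1000 mg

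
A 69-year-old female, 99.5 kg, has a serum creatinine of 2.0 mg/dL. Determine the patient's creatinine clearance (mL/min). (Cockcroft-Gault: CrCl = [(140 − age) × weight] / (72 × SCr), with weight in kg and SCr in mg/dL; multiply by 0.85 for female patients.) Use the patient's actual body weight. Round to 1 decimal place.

41.7 mL/min

CrCl = (140 − 69) × 99.5 / (72 × 2) × 0.85 = 7064.5 / 144.00 × 0.85 ≈ 41.7 mL/min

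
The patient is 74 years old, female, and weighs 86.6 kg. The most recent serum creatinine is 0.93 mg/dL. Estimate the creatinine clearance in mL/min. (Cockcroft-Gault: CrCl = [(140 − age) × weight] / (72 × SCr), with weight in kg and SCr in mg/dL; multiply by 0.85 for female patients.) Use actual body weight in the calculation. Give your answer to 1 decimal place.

72.6 mL/min

CrCl = (140 − 74) × 86.6 / (72 × 0.93) × 0.85 = 5715.6 / 66.96 × 0.85 ≈ 72.6 mL/min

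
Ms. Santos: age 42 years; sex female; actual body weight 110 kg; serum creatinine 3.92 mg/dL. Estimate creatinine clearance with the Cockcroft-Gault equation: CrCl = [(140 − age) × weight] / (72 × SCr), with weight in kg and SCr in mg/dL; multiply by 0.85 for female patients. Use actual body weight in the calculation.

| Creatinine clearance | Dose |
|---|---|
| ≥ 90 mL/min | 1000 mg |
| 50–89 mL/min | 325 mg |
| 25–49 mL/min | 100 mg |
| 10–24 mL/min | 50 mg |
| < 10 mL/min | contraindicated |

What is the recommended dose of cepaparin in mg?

100 mg

CrCl = (140 − 42) × 110 / (72 × 3.92) × 0.85 = 10780.0 / 282.24 × 0.85 ≈ 32.5 mL/min
CrCl ≈ 32 mL/min → bracket 25–49 mL/min.
Dose for this bracket: 100 mg.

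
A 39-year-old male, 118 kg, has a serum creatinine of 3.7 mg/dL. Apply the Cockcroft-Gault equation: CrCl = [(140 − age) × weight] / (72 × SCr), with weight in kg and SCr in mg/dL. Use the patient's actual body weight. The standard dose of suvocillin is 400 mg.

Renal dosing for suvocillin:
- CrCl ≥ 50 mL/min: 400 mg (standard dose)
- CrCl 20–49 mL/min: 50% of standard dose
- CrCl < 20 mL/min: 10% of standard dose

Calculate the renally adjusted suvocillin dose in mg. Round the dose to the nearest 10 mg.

CrCl = (140 − 39) × 118 / (72 × 3.7) = 11918.0 / 266.40 ≈ 44.7 mL/min
CrCl ≈ 45 mL/min → bracket 20–49 mL/min.
50% of 400 mg = 200 mg

200 mg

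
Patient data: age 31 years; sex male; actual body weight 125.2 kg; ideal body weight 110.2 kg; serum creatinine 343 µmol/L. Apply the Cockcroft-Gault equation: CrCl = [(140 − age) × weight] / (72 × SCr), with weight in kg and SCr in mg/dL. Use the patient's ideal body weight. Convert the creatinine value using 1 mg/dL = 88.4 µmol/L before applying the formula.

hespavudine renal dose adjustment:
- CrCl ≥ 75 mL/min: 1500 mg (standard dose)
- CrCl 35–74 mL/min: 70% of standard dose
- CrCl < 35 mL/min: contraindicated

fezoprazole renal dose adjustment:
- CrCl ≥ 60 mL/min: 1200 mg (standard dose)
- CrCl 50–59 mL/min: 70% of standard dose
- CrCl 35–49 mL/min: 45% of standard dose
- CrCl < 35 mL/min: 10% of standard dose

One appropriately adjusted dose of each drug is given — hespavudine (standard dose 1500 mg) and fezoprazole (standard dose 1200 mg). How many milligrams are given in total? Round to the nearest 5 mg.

SCr = 343 / 88.4 = 3.88 mg/dL
CrCl = (140 − 31) × 110.2 / (72 × 3.88) = 12011.8 / 279.36 ≈ 43.0 mL/min
CrCl ≈ 43 mL/min.
hespavudine: 35–74 mL/min → 70% of 1500 mg = 1050 mg.
fezoprazole: 35–49 mL/min → 45% of 1200 mg = 540 mg.
Total = 1050 + 540 = 1590 mg.

1590 mg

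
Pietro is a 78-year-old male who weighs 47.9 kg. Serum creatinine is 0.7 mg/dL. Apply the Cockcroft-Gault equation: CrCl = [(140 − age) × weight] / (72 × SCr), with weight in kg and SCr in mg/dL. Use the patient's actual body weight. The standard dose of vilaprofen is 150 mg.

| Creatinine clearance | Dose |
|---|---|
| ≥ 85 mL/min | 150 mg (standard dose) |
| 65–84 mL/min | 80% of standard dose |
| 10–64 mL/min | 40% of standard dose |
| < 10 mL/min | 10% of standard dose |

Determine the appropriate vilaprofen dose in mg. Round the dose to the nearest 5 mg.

CrCl = (140 − 78) × 47.9 / (72 × 0.7) = 2969.8 / 50.40 ≈ 58.9 mL/min
CrCl ≈ 59 mL/min → bracket 10–64 mL/min.
40% of 150 mg = 60 mg

60 mg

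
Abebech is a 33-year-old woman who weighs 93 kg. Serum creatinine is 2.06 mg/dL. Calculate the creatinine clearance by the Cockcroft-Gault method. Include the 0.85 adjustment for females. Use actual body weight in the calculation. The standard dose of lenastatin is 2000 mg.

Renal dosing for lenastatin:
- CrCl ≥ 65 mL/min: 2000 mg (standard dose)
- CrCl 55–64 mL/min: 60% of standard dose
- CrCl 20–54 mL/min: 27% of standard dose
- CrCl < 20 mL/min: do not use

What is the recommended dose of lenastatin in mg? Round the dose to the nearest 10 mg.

1200 mg

CrCl = (140 − 33) × 93 / (72 × 2.06) × 0.85 = 9951.0 / 148.32 × 0.85 ≈ 57.0 mL/min
CrCl ≈ 57 mL/min → bracket 55–64 mL/min.
60% of 2000 mg = 1200 mg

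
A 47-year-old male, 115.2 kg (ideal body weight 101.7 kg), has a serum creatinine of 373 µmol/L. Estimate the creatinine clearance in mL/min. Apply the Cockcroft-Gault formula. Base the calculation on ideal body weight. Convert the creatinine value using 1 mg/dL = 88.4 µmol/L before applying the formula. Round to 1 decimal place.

SCr = 373 / 88.4 = 4.219 mg/dL
CrCl = (140 − 47) × 101.7 / (72 × 4.219) = 9458.1 / 303.77 ≈ 31.1 mL/min

31.1 mL/min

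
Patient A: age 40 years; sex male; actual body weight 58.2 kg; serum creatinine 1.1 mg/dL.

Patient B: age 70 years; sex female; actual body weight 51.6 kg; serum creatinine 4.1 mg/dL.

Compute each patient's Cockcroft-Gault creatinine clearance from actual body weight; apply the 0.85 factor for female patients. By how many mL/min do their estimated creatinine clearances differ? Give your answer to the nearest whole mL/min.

Patient A: CrCl = (140 − 40) × 58.2 / (72 × 1.1) = 5820.0 / 79.20 ≈ 73.5 mL/min
Patient B: CrCl = (140 − 70) × 51.6 / (72 × 4.1) × 0.85 = 3612.0 / 295.20 × 0.85 ≈ 10.4 mL/min
|73.5 − 10.4| = 63.1 mL/min

63 mL/min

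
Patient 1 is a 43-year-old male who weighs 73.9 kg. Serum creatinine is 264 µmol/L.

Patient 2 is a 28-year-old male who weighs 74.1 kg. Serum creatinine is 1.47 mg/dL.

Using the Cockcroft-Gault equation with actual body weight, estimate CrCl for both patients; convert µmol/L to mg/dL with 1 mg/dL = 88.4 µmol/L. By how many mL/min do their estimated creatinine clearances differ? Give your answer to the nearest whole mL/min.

Patient 1: SCr = 264 / 88.4 = 2.986 mg/dL
Patient 1: CrCl = (140 − 43) × 73.9 / (72 × 2.986) = 7168.3 / 214.99 ≈ 33.3 mL/min
Patient 2: CrCl = (140 − 28) × 74.1 / (72 × 1.47) = 8299.2 / 105.84 ≈ 78.4 mL/min
|33.3 − 78.4| = 45.1 mL/min

45 mL/min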